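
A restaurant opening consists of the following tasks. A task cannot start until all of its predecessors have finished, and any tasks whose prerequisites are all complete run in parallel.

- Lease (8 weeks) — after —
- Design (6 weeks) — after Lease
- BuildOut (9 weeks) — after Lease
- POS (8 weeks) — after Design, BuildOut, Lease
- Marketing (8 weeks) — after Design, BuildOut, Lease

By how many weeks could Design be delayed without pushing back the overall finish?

Critical path: Lease→BuildOut→POS = 8+9+8 = 25, so the finish is 25 weeks.
The longest chain containing Design totals 22 weeks.
Slack of Design = 11 − 8 = 3 weeks.

3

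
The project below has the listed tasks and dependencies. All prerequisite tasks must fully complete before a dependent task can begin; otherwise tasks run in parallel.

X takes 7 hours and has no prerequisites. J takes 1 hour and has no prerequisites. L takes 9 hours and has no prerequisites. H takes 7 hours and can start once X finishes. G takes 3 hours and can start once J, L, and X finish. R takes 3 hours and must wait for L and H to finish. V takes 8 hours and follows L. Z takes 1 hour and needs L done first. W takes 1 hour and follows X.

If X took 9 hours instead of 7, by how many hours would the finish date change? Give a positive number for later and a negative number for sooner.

2

As given, the longest chain is X→H→R = 7+7+3 = 17, so the finish is 17 hours.
X lies on that path, so at 9 hours the path becomes 19 hours.
The critical path is still X→H→R; finish is now 19 hours.
Change in finish: 19 − 17 = +2 hours.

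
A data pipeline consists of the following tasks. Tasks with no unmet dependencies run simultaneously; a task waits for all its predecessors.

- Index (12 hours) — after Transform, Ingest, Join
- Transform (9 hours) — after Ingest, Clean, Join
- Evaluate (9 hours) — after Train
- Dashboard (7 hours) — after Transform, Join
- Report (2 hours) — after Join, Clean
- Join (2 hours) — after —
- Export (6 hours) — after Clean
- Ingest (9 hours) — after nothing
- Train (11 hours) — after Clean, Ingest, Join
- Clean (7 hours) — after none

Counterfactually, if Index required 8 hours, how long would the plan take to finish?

29

Critical path before the change: Ingest→Transform→Index = 9+9+12 = 30 giving 30 hours.
Index lies on that path, so at 8 hours the path becomes 26 hours.
Now Ingest→Train→Evaluate = 9+11+9 = 29 is longest, so the finish becomes 29 hours.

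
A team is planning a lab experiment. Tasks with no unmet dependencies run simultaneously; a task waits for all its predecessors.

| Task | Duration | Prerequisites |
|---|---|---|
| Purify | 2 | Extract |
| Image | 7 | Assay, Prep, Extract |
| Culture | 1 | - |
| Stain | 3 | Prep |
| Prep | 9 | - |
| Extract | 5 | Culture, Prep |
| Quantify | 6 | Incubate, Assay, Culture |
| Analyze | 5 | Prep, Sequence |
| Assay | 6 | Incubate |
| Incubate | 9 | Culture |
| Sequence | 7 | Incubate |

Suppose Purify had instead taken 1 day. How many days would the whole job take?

23

Critical path before the change: Culture→Incubate→Assay→Image = 1+9+6+7 = 23 giving 23 days.
The longest path through Purify is only 16 days, so Purify has float 7.
That remains the longest chain; total 23 days.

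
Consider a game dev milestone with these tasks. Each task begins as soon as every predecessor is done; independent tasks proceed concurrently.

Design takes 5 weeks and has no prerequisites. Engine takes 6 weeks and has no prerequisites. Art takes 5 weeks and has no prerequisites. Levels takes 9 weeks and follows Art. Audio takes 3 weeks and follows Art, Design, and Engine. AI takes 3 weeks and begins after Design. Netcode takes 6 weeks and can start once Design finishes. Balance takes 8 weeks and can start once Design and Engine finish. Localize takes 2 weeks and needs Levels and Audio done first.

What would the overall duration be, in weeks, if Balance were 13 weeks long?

As given, the longest chain is Art→Levels→Localize = 5+9+2 = 16, so the finish is 16 weeks.
The longest path through Balance is only 14 weeks, so Balance has float 2.
New critical path: Engine→Balance = 6+13 = 19 ⇒ 19 weeks.

19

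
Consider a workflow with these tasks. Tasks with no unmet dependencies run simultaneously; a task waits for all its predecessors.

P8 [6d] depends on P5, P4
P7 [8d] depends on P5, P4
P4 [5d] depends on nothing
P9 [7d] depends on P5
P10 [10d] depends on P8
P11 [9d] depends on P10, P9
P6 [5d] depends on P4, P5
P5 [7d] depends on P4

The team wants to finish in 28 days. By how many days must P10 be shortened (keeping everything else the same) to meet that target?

Current finish: 37 days; target: 28.
P10 is on every critical path, so each day cut from P10 cuts the finish by one (this holds down to a finish of 28).
Need 37 − 28 = 9 days off P10 → P10 becomes 1 day, finish becomes 28.

9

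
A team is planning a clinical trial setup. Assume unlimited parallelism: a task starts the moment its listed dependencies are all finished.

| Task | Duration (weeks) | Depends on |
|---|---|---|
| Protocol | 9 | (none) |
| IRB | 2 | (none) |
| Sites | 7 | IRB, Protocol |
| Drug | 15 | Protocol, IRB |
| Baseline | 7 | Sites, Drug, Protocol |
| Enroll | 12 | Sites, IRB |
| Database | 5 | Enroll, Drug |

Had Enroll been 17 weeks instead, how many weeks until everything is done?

38

As given, the longest chain is Protocol→Sites→Enroll→Database = 9+7+12+5 = 33, so the finish is 33 weeks.
Since Enroll is critical, the +5 change carries straight to that chain (now 38 weeks).
No other chain overtakes it, so the finish is 38 weeks.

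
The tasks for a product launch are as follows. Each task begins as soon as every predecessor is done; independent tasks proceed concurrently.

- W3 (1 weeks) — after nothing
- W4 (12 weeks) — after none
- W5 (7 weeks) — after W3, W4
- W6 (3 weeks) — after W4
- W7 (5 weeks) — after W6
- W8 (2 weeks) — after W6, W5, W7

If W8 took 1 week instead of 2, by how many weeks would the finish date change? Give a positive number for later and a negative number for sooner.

As given, the longest chain is W4→W6→W7→W8 = 12+3+5+2 = 22, so the finish is 22 weeks.
Since W8 is critical, the -1 change carries straight to that chain (now 21 weeks).
No other chain overtakes it, so the finish is 21 weeks.
Change in finish: 21 − 22 = -1 weeks.

-1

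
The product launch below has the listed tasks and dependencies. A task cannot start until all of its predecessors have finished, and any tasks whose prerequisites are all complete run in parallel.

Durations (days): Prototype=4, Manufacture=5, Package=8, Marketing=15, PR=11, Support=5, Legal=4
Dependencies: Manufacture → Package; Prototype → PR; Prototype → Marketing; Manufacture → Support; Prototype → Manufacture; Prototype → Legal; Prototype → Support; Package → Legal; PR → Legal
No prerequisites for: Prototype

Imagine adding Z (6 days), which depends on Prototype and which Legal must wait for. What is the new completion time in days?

Originally the job takes 21 days.
With Z inserted, Legal now waits for max(PR, Prototype, Package, Z).
New critical path: Prototype→Manufacture→Package→Legal = 4+5+8+4 = 21 ⇒ 21 days.

21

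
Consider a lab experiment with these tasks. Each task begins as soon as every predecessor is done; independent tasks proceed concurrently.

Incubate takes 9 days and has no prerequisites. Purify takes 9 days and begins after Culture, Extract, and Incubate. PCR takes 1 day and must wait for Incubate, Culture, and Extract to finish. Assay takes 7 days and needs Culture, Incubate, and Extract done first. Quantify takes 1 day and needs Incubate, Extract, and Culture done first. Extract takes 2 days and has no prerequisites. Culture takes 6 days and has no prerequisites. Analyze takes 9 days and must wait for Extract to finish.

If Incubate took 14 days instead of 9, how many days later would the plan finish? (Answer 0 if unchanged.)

Actual critical path: Incubate→Purify = 9+9 = 18 ⇒ 18 days.
Incubate is on the critical path; changing it to 14 makes that path 23 days.
No other chain overtakes it, so the finish is 23 days.
Change in finish: 23 − 18 = +5 days.

5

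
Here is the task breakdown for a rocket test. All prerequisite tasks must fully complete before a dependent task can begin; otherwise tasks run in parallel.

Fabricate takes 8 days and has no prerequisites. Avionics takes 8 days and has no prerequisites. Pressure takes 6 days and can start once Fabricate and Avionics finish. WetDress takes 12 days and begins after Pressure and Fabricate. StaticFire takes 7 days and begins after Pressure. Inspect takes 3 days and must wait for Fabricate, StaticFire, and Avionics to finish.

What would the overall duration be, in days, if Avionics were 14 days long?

Critical path before the change: Avionics→Pressure→WetDress = 8+6+12 = 26 giving 26 days.
Since Avionics is critical, the +6 change carries straight to that chain (now 32 days).
No other chain overtakes it, so the finish is 32 days.

32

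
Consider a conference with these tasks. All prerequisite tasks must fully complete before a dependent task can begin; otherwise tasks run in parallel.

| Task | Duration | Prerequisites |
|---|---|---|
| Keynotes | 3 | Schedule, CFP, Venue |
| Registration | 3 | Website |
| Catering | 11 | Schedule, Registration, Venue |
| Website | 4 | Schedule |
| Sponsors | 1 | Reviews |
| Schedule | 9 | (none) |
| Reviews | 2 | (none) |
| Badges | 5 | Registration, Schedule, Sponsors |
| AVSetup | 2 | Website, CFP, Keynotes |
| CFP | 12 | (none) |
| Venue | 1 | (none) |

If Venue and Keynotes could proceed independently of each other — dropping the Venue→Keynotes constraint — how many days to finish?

27

With the dependency in place, Schedule→Website→Registration→Catering = 9+4+3+11 = 27 sets the finish at 27 days.
Dropping Venue→Keynotes doesn't change Keynotes's earliest start (12); another predecessor still binds.
After: Schedule→Website→Registration→Catering = 9+4+3+11 = 27 → 27 days.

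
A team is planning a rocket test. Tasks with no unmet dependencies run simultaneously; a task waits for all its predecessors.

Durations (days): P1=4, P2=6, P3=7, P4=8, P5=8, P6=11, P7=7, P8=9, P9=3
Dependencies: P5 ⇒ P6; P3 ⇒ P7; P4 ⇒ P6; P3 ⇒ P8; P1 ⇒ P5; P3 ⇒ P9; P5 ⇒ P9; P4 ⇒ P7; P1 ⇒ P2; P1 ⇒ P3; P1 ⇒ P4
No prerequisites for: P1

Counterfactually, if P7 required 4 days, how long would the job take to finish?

23

Critical path before the change: P1→P4→P6 = 4+8+11 = 23 giving 23 days.
The longest path through P7 is only 19 days, so P7 has float 4.
That remains the longest chain; total 23 days.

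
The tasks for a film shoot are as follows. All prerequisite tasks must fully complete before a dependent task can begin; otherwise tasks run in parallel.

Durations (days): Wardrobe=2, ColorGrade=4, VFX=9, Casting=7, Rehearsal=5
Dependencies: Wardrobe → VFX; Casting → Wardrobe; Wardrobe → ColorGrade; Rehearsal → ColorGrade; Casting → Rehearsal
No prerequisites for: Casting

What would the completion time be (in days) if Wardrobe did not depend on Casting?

16

With the dependency in place, Casting→Wardrobe→VFX = 7+2+9 = 18 sets the finish at 18 days.
Without Casting→Wardrobe, Wardrobe's earliest start moves from 7 to 0.
After: Casting→Rehearsal→ColorGrade = 7+5+4 = 16 → 16 days.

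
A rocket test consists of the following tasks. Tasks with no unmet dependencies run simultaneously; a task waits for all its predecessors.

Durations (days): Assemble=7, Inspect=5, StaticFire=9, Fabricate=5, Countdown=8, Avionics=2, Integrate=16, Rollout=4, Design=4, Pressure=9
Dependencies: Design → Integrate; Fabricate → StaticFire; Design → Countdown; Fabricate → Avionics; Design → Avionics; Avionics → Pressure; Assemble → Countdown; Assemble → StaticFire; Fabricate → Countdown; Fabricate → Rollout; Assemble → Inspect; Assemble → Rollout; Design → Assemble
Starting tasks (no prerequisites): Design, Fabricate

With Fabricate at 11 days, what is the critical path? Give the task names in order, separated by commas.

Baseline: Design→Assemble→StaticFire = 4+7+9 = 20 → 20 days.
Fabricate has 4 days of float (longest path through it is 16).
Now Fabricate→Avionics→Pressure = 11+2+9 = 22 is longest, so the finish becomes 22 days.

Fabricate, Avionics, Pressure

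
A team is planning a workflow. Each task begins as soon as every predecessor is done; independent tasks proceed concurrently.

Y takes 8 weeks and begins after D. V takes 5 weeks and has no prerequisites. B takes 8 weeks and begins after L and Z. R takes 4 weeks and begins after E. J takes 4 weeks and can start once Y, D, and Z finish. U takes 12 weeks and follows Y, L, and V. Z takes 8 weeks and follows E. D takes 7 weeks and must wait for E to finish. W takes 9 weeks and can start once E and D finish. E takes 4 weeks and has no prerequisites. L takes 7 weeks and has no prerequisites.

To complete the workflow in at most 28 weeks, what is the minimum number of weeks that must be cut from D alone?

3

Current finish: 31 weeks; target: 28.
D is on every critical path, so each week cut from D cuts the finish by one (this holds down to a finish of 25).
Need 31 − 28 = 3 weeks off D → D becomes 4 weeks, finish becomes 28.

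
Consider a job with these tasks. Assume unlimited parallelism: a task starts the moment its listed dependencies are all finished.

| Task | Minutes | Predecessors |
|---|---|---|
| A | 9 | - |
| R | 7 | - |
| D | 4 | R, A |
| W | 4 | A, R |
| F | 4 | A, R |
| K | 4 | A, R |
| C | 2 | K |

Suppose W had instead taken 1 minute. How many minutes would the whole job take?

15

Actual critical path: A→K→C = 9+4+2 = 15 ⇒ 15 minutes.
W is off the critical path — its longest chain is 13 minutes, giving 2 of slack.
The critical path is still A→K→C; finish is now 15 minutes.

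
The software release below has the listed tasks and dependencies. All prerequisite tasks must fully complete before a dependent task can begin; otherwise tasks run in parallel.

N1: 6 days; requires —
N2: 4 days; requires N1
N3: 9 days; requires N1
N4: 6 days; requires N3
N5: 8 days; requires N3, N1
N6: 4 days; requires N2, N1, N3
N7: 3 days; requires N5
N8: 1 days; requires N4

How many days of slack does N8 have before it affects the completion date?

N1→N3→N5→N7 = 6+9+8+3 = 26 sets the makespan at 26 days.
N8 finishes as early as 22 and must finish by 26.
So N8 can slip 26 − 22 = 4 days.

4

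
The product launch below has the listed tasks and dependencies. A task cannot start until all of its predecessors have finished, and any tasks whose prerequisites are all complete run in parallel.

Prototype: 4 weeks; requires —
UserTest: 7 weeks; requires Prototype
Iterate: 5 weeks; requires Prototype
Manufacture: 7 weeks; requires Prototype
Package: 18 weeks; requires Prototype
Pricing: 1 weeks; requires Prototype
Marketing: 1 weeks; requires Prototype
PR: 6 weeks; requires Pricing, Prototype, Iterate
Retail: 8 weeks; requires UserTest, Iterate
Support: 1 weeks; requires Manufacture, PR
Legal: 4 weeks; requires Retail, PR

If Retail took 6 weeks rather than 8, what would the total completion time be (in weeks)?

Actual critical path: Prototype→UserTest→Retail→Legal = 4+7+8+4 = 23 ⇒ 23 weeks.
Since Retail is critical, the -2 change carries straight to that chain (now 21 weeks).
New critical path: Prototype→Package = 4+18 = 22 ⇒ 22 weeks.

22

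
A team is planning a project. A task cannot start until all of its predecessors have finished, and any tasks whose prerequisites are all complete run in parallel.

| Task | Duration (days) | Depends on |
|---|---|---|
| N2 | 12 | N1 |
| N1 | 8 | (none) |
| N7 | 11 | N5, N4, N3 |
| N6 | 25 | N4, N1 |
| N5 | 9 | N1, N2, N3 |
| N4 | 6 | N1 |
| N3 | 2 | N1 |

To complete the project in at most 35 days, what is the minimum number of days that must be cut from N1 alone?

Current finish: 40 days; target: 35.
N1 is on every critical path, so each day cut from N1 cuts the finish by one (this holds down to a finish of 33).
Need 40 − 35 = 5 days off N1 → N1 becomes 3 days, finish becomes 35.

5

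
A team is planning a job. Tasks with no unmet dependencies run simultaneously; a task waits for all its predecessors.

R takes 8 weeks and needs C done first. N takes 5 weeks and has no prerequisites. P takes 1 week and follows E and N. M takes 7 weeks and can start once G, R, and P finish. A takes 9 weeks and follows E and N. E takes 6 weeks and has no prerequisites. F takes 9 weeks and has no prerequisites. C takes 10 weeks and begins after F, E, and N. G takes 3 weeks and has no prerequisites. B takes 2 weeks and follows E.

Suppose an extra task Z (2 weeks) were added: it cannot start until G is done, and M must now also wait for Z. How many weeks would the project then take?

Originally the project takes 34 weeks.
With Z inserted, M now waits for max(G, R, P, Z).
New critical path: F→C→R→M = 9+10+8+7 = 34 ⇒ 34 weeks.

34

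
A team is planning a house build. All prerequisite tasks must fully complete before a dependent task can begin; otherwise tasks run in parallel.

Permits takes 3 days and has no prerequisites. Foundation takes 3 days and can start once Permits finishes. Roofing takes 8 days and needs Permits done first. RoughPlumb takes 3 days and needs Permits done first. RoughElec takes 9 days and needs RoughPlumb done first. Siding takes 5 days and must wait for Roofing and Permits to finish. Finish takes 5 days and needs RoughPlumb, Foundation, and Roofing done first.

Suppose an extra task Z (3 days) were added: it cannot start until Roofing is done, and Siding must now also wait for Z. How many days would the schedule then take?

Originally the schedule takes 16 days.
With Z inserted, Siding now waits for max(Roofing, Permits, Z).
New critical path: Permits→Roofing→Z→Siding = 3+8+3+5 = 19 ⇒ 19 days.

19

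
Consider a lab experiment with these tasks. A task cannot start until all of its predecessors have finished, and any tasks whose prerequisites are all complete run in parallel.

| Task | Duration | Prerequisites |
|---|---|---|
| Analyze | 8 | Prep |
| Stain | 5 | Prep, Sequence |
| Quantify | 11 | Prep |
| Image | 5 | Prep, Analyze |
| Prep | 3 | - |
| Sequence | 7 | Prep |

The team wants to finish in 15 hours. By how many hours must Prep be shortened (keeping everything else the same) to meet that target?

1

Current finish: 16 hours; target: 15.
Prep is on every critical path, so each hour cut from Prep cuts the finish by one (this holds down to a finish of 14).
Need 16 − 15 = 1 hour off Prep → Prep becomes 2 hours, finish becomes 15.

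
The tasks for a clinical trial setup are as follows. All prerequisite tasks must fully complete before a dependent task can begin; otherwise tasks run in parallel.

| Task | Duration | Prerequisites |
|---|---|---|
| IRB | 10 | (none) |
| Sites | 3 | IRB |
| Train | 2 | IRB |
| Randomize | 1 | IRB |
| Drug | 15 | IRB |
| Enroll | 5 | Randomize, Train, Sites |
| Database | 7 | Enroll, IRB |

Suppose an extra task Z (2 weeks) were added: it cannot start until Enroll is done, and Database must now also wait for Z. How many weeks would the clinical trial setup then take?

27

Originally the clinical trial setup takes 25 weeks.
With Z inserted, Database now waits for max(Enroll, IRB, Z).
New critical path: IRB→Sites→Enroll→Z→Database = 10+3+5+2+7 = 27 ⇒ 27 weeks.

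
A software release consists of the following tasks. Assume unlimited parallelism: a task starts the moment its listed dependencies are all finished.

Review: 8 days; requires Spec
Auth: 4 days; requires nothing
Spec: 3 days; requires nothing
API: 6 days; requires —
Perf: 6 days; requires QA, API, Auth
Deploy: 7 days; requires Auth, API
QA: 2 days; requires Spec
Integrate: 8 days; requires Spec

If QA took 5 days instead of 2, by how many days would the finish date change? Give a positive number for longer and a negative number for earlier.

Baseline: API→Deploy = 6+7 = 13 → 13 days.
QA has 2 days of float (longest path through it is 11).
Now Spec→QA→Perf = 3+5+6 = 14 is longest, so the finish becomes 14 days.
Change in finish: 14 − 13 = +1 days.

1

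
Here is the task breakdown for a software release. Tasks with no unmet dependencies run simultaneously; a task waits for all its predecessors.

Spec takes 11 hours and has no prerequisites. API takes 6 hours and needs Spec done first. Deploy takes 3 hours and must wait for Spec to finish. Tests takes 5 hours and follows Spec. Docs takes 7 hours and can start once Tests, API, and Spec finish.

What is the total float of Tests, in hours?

1

Critical path: Spec→API→Docs = 11+6+7 = 24, so the finish is 24 hours.
The longest chain containing Tests totals 23 hours.
Float = 24 − 23 = 1.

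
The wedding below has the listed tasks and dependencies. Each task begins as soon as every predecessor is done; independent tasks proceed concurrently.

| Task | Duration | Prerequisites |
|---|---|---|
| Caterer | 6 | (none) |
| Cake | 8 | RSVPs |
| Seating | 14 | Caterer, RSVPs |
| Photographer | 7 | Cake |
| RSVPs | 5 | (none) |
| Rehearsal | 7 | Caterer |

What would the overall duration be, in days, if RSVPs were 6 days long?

Baseline: RSVPs→Cake→Photographer = 5+8+7 = 20 → 20 days.
Since RSVPs is critical, the +1 change carries straight to that chain (now 21 days).
That remains the longest chain; total 21 days.

21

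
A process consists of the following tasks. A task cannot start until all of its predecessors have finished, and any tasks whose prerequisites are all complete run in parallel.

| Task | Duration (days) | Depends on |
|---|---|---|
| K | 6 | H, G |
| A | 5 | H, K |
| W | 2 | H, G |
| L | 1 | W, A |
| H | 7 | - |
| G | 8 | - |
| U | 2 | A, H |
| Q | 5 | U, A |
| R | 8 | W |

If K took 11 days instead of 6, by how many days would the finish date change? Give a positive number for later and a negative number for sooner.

5

Actual critical path: G→K→A→U→Q = 8+6+5+2+5 = 26 ⇒ 26 days.
K is on the critical path; changing it to 11 makes that path 31 days.
No other chain overtakes it, so the finish is 31 days.
Change in finish: 31 − 26 = +5 days.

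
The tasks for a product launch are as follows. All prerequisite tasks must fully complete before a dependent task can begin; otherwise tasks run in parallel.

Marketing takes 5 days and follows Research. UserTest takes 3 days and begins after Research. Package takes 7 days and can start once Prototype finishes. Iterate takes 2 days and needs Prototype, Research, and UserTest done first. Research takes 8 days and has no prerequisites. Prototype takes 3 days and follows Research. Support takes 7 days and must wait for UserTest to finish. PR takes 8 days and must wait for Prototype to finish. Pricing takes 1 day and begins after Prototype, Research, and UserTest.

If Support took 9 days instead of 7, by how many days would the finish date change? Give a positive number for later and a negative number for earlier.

1

Baseline: Research→Prototype→PR = 8+3+8 = 19 → 19 days.
Support has 1 day of float (longest path through it is 18).
New critical path: Research→UserTest→Support = 8+3+9 = 20 ⇒ 20 days.
Change in finish: 20 − 19 = +1 days.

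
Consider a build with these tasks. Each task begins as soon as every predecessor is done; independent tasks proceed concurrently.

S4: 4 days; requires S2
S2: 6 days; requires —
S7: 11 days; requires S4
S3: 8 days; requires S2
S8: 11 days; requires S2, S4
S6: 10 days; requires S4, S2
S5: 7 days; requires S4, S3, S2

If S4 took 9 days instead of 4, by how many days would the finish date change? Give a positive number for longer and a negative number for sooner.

The binding path is S2→S4→S7 = 6+4+11 = 21; finish at 21 days.
Since S4 is critical, the +5 change carries straight to that chain (now 26 days).
No other chain overtakes it, so the finish is 26 days.
Change in finish: 26 − 21 = +5 days.

5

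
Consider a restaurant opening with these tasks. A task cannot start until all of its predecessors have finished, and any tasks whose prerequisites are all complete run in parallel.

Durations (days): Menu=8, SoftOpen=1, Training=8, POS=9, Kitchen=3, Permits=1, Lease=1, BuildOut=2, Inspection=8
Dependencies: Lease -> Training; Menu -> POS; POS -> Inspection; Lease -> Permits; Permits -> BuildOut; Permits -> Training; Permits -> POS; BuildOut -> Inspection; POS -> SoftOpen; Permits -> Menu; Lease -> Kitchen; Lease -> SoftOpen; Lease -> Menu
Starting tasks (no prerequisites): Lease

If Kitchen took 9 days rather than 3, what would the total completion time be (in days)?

27

Critical path before the change: Lease→Permits→Menu→POS→Inspection = 1+1+8+9+8 = 27 giving 27 days.
Kitchen is off the critical path — its longest chain is 4 days, giving 23 of slack.
The critical path is still Lease→Permits→Menu→POS→Inspection; finish is now 27 days.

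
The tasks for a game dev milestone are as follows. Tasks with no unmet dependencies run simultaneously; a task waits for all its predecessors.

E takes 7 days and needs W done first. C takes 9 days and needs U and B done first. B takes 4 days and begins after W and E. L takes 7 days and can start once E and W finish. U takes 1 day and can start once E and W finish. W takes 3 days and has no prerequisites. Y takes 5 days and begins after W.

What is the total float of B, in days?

W→E→B→C = 3+7+4+9 = 23 sets the makespan at 23 days.
Longest path through B: 23 days (earliest finish 14, latest finish 14).
Slack of B = 10 − 10 = 0 days.

0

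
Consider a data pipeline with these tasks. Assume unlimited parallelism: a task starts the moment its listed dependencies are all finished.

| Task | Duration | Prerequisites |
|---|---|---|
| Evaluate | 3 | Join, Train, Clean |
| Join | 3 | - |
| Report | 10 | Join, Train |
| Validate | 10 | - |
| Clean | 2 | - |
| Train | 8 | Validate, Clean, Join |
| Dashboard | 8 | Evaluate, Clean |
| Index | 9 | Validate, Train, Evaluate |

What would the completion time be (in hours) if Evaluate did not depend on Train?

Before: longest chain Validate→Train→Evaluate→Index = 10+8+3+9 = 30, finish 30.
Without Train→Evaluate, Evaluate's earliest start moves from 18 to 3.
After: Validate→Train→Report = 10+8+10 = 28 → 28 hours.

28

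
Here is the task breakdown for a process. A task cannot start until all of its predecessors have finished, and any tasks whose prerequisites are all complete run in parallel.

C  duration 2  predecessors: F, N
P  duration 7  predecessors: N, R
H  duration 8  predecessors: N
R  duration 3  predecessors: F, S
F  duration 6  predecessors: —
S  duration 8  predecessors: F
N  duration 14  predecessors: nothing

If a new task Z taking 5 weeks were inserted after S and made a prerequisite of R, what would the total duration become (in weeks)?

29

Originally the project takes 24 weeks.
With Z inserted, R now waits for max(F, S, Z).
New critical path: F→S→Z→R→P = 6+8+5+3+7 = 29 ⇒ 29 weeks.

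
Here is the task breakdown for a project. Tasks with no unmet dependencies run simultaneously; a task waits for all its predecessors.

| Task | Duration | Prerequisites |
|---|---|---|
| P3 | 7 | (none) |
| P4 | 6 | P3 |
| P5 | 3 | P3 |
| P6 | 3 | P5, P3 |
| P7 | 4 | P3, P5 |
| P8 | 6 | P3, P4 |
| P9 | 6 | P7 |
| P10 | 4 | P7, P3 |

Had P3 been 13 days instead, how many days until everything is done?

26

As given, the longest chain is P3→P5→P7→P9 = 7+3+4+6 = 20, so the finish is 20 days.
P3 lies on that path, so at 13 days the path becomes 26 days.
No other chain overtakes it, so the finish is 26 days.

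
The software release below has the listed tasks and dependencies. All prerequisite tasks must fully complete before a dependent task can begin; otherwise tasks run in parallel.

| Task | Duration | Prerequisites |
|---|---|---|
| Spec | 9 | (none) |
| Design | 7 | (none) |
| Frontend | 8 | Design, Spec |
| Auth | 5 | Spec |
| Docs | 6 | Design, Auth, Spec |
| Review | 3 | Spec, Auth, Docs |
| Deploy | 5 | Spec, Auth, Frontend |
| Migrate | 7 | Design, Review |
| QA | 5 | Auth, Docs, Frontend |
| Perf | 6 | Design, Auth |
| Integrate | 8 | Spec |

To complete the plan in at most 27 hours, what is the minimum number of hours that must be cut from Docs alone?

Current finish: 30 hours; target: 27.
Docs is on every critical path, so each hour cut from Docs cuts the finish by one (this holds down to a finish of 25).
Need 30 − 27 = 3 hours off Docs → Docs becomes 3 hours, finish becomes 27.

3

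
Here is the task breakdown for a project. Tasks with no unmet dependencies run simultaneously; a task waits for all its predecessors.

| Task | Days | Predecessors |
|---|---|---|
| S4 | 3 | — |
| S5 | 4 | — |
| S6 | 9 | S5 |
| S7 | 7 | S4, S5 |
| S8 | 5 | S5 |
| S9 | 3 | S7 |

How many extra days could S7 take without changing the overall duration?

0

The longest chain is S5→S7→S9 = 4+7+3 = 14; overall finish 14 days.
S7 finishes as early as 11 and must finish by 11.
Float = 14 − 14 = 0.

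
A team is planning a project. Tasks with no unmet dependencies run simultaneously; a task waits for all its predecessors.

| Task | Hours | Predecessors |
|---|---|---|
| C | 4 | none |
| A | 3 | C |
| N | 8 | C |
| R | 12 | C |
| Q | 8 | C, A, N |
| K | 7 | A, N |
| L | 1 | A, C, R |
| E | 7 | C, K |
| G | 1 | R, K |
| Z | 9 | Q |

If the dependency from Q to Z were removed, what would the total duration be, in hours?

With the dependency in place, C→N→Q→Z = 4+8+8+9 = 29 sets the finish at 29 hours.
Without Q→Z, Z's earliest start moves from 20 to 0.
New critical path: C→N→K→E = 4+8+7+7 = 26 ⇒ 26 hours.

26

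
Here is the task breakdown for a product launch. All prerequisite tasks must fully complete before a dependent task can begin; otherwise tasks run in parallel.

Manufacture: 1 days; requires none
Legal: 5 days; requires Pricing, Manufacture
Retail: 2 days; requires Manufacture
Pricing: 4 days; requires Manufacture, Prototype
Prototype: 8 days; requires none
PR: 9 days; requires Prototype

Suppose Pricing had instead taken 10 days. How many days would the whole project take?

23

As given, the longest chain is Prototype→Pricing→Legal = 8+4+5 = 17, so the finish is 17 days.
Since Pricing is critical, the +6 change carries straight to that chain (now 23 days).
The critical path is still Prototype→Pricing→Legal; finish is now 23 days.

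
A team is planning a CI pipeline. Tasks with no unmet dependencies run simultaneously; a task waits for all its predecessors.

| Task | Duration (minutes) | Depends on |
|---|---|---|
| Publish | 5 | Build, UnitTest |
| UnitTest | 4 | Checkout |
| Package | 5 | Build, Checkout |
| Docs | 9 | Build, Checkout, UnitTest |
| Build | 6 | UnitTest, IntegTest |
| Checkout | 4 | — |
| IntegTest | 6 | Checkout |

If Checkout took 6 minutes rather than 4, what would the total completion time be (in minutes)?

27

Actual critical path: Checkout→IntegTest→Build→Docs = 4+6+6+9 = 25 ⇒ 25 minutes.
Since Checkout is critical, the +2 change carries straight to that chain (now 27 minutes).
The critical path is still Checkout→IntegTest→Build→Docs; finish is now 27 minutes.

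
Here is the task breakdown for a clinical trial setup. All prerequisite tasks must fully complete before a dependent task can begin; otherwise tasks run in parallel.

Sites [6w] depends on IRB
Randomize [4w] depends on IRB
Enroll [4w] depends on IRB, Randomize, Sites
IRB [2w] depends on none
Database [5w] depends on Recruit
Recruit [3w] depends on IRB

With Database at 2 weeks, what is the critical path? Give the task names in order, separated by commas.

IRB, Sites, Enroll

The binding path is IRB→Sites→Enroll = 2+6+4 = 12; finish at 12 weeks.
The longest path through Database is only 10 weeks, so Database has float 2.
No other chain overtakes it, so the finish is 12 weeks.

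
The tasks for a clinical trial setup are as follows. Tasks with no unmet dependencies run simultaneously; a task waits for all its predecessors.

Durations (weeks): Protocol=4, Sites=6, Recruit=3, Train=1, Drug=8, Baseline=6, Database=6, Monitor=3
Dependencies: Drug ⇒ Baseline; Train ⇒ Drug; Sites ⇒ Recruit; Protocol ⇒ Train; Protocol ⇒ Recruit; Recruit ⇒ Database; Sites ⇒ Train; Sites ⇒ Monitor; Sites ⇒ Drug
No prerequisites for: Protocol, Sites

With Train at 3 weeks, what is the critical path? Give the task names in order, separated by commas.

Sites, Train, Drug, Baseline

As given, the longest chain is Sites→Train→Drug→Baseline = 6+1+8+6 = 21, so the finish is 21 weeks.
Train lies on that path, so at 3 weeks the path becomes 23 weeks.
That remains the longest chain; total 23 weeks.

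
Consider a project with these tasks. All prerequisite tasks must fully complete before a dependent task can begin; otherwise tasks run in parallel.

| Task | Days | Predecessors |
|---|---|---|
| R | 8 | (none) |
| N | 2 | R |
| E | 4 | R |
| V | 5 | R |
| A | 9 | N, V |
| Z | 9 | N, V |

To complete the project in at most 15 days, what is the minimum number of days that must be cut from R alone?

7

Current finish: 22 days; target: 15.
R is on every critical path, so each day cut from R cuts the finish by one (this holds down to a finish of 15).
Need 22 − 15 = 7 days off R → R becomes 1 day, finish becomes 15.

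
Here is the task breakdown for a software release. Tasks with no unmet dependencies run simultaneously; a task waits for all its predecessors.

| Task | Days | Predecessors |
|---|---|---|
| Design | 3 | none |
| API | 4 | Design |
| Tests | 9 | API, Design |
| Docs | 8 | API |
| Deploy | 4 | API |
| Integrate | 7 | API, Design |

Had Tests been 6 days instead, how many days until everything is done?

15

Baseline: Design→API→Tests = 3+4+9 = 16 → 16 days.
Tests is on the critical path; changing it to 6 makes that path 13 days.
Now Design→API→Docs = 3+4+8 = 15 is longest, so the finish becomes 15 days.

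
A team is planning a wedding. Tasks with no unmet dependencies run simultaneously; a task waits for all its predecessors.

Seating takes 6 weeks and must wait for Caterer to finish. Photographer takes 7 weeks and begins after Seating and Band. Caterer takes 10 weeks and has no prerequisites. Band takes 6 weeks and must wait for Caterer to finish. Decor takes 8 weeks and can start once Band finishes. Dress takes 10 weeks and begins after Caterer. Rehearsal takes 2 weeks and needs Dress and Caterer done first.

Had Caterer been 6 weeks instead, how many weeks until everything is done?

Actual critical path: Caterer→Band→Decor = 10+6+8 = 24 ⇒ 24 weeks.
Caterer lies on that path, so at 6 weeks the path becomes 20 weeks.
No other chain overtakes it, so the finish is 20 weeks.

20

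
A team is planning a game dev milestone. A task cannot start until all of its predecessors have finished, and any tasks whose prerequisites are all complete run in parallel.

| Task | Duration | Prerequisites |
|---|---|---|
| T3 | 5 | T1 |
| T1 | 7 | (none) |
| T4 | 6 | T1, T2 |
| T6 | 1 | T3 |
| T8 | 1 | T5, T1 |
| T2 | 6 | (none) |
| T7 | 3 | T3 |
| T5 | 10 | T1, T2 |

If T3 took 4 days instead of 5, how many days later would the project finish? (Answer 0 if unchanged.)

0

Critical path before the change: T1→T5→T8 = 7+10+1 = 18 giving 18 days.
The longest path through T3 is only 15 days, so T3 has float 3.
No other chain overtakes it, so the finish is 18 days.
Change in finish: 18 − 18 = +0 days.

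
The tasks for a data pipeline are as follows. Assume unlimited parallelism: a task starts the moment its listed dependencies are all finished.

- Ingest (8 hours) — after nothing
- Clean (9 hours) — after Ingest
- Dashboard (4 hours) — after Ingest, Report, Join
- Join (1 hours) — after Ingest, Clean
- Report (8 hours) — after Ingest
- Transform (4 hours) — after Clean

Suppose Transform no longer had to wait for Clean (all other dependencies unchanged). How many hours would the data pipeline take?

Before: longest chain Ingest→Clean→Join→Dashboard = 8+9+1+4 = 22, finish 22.
Without Clean→Transform, Transform's earliest start moves from 17 to 0.
New critical path: Ingest→Clean→Join→Dashboard = 8+9+1+4 = 22 ⇒ 22 hours.

22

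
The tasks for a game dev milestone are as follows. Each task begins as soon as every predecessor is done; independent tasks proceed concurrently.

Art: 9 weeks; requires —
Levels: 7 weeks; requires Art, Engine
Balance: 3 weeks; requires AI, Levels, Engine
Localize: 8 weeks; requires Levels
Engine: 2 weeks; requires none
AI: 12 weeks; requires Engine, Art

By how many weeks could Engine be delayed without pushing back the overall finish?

Critical path: Art→Levels→Localize = 9+7+8 = 24, so the finish is 24 weeks.
Longest path through Engine: 17 weeks (earliest finish 2, latest finish 9).
So Engine can slip 9 − 2 = 7 weeks.

7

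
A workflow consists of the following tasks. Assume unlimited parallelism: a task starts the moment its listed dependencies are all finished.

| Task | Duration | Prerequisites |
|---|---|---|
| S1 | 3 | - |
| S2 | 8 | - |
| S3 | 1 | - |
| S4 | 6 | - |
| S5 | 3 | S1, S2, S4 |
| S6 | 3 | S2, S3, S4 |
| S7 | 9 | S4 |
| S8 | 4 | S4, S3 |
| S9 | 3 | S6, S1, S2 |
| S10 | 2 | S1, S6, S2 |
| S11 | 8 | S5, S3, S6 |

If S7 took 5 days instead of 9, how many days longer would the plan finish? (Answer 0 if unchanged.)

0

Actual critical path: S2→S5→S11 = 8+3+8 = 19 ⇒ 19 days.
S7 is off the critical path — its longest chain is 15 days, giving 4 of slack.
No other chain overtakes it, so the finish is 19 days.
Change in finish: 19 − 19 = +0 days.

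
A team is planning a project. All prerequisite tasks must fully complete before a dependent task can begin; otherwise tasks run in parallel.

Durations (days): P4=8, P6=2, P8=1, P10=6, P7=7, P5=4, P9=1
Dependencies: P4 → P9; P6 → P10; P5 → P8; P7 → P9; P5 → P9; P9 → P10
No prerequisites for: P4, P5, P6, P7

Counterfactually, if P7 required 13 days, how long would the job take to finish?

The binding path is P4→P9→P10 = 8+1+6 = 15; finish at 15 days.
P7 is off the critical path — its longest chain is 14 days, giving 1 of slack.
New critical path: P7→P9→P10 = 13+1+6 = 20 ⇒ 20 days.

20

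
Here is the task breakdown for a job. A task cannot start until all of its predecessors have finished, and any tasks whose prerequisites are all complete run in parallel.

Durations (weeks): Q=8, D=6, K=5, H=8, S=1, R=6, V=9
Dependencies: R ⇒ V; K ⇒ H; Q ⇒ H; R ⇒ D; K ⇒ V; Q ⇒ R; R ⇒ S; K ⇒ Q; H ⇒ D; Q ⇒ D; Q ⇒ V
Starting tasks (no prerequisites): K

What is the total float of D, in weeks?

1

The longest chain is K→Q→R→V = 5+8+6+9 = 28; overall finish 28 weeks.
The longest chain containing D totals 27 weeks.
Slack of D = 22 − 21 = 1 week.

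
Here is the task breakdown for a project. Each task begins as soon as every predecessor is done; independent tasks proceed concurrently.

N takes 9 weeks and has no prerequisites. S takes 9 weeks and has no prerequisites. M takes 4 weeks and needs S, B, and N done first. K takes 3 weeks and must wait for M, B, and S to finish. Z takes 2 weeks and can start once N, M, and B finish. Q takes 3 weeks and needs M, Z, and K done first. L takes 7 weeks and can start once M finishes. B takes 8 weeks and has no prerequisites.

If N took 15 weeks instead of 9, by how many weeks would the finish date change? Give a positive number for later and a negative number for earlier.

The binding path is N→M→L = 9+4+7 = 20; finish at 20 weeks.
N is on the critical path; changing it to 15 makes that path 26 weeks.
That remains the longest chain; total 26 weeks.
Change in finish: 26 − 20 = +6 weeks.

6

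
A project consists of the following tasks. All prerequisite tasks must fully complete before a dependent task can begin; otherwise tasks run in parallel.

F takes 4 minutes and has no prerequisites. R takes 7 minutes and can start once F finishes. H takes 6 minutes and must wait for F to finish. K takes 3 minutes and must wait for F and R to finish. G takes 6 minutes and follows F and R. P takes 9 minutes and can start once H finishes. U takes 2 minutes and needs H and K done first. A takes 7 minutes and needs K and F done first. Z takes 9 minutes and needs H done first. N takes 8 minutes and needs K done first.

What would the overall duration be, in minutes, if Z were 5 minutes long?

Actual critical path: F→R→K→N = 4+7+3+8 = 22 ⇒ 22 minutes.
Z has 3 minutes of float (longest path through it is 19).
No other chain overtakes it, so the finish is 22 minutes.

22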